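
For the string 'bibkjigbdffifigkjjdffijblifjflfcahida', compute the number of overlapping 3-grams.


String 'bibkjigbdffifigkjjdffijblifjflfcahida' has length L = 37.
Number of overlapping n-grams = L - n + 1
Substituting: 37 - 3 + 1 = 35

35


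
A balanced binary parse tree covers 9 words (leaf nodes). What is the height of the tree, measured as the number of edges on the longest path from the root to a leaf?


In a balanced binary tree with n leaves the deepest leaf is ceil(log2(n)) edges below the root.
log2(9) = 3.1699
ceil(3.1699) = 4
height (edges) = 4

4


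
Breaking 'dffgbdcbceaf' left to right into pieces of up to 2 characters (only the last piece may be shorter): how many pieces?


'dffgbdcbceaf' has 12 characters.
Chunking with max size 2:
  Chunk 1: 'df' (positions 0-1)
  Chunk 2: 'fg' (positions 2-3)
  Chunk 3: 'bd' (positions 4-5)
  Chunk 4: 'cb' (positions 6-7)
  Chunk 5: 'ce' (positions 8-9)
  Chunk 6: 'af' (positions 10-11)
Total chunks: ceil(12 / 2) = 6

6


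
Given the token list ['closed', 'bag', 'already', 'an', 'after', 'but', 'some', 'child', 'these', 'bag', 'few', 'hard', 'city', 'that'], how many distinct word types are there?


Listing all tokens and tracking unique types:
  Token 1: 'closed' -> NEW (unique so far: 1)
  Token 2: 'bag' -> NEW (unique so far: 2)
  Token 3: 'already' -> NEW (unique so far: 3)
  Token 4: 'an' -> NEW (unique so far: 4)
  Token 5: 'after' -> NEW (unique so far: 5)
  Token 6: 'but' -> NEW (unique so far: 6)
  Token 7: 'some' -> NEW (unique so far: 7)
  Token 8: 'child' -> NEW (unique so far: 8)
  Token 9: 'these' -> NEW (unique so far: 9)
  Token 10: 'bag' -> duplicate (unique so far: 9)
  Token 11: 'few' -> NEW (unique so far: 10)
  Token 12: 'hard' -> NEW (unique so far: 11)
  Token 13: 'city' -> NEW (unique so far: 12)
  Token 14: 'that' -> NEW (unique so far: 13)
Unique types: ('after', 'already', 'an', 'bag', 'but', 'child', 'city', 'closed', 'few', 'hard', 'some', 'that', 'these')
Vocabulary size: 13

13


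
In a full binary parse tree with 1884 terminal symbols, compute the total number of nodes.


Leaf nodes (terminals): 1884
Internal nodes = n - 1 = 1884 - 1 = 1883
Total = leaves + internal = 1884 + 1883 = 3767

3767


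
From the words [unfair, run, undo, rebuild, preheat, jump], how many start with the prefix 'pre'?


Checking each word for prefix 'pre':
  'unfair' -> no (count: 0)
  'run' -> no (count: 0)
  'undo' -> no (count: 0)
  'rebuild' -> no (count: 0)
  'preheat' -> YES, starts with 'pre' (count: 1)
  'jump' -> no (count: 1)
Total with prefix 'pre': 1

1


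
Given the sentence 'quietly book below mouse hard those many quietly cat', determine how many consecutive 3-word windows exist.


Word trigrams from [9] words:
  Trigram 1: (quietly book below)
  Trigram 2: (book below mouse)
  Trigram 3: (below mouse hard)
  Trigram 4: (mouse hard those)
  Trigram 5: (hard those many)
  Trigram 6: (those many quietly)
  Trigram 7: (many quietly cat)
Total word trigrams: 9 - 2 = 7

7


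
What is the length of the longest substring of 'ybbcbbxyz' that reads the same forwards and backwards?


Scanning 'ybbcbbxyz' for palindromic substrings.
Substring at positions 1-5: 'bbcbb'.
Check: reverse('bbcbb') = 'bbcbb' -> palindrome confirmed.
Neighbouring characters ('y' / 'x') break symmetry, so it cannot extend further.
No longer palindromic substring exists; longest length = 5

5


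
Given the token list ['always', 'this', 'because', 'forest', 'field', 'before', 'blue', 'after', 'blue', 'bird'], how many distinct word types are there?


Listing all tokens and tracking unique types:
  Token 1: 'always' -> NEW (unique so far: 1)
  Token 2: 'this' -> NEW (unique so far: 2)
  Token 3: 'because' -> NEW (unique so far: 3)
  Token 4: 'forest' -> NEW (unique so far: 4)
  Token 5: 'field' -> NEW (unique so far: 5)
  Token 6: 'before' -> NEW (unique so far: 6)
  Token 7: 'blue' -> NEW (unique so far: 7)
  Token 8: 'after' -> NEW (unique so far: 8)
  Token 9: 'blue' -> duplicate (unique so far: 8)
  Token 10: 'bird' -> NEW (unique so far: 9)
Unique types: ('after', 'always', 'because', 'before', 'bird', 'blue', 'field', 'forest', 'this')
Vocabulary size: 9

9


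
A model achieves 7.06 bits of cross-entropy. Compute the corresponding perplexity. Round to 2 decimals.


Perplexity formula: PP = 2^H
H = 7.06
PP = 2^7.06
Decompose: 2^7.06 = 2^7 * 2^0.06
2^7 = 128, 2^0.06 ~ 1.0424658
PP ~ 128 * 1.0424658 = 133.4356224
Rounded to 2 decimals: 133.44

133.44


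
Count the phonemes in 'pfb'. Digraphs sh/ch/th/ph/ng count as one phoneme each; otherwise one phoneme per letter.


Parsing 'pfb' greedily, digraphs first:
  'p' -> consonant phoneme (phonemes so far: 1)
  'f' -> consonant phoneme (phonemes so far: 2)
  'b' -> consonant phoneme (phonemes so far: 3)
Total phonemes: 3

3


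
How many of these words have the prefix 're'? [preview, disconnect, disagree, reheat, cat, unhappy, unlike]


Checking each word for prefix 're':
  'preview' -> no (count: 0)
  'disconnect' -> no (count: 0)
  'disagree' -> no (count: 0)
  'reheat' -> YES, starts with 're' (count: 1)
  'cat' -> no (count: 1)
  'unhappy' -> no (count: 1)
  'unlike' -> no (count: 1)
Total with prefix 're': 1

1


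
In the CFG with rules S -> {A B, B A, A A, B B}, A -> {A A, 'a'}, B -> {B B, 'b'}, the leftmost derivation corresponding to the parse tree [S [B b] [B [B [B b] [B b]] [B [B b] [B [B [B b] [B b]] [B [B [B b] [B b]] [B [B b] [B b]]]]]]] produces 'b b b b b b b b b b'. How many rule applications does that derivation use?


Every bracketed nonterminal node [X ...] in the tree is produced by exactly one rule application.
Reading the tree off as a leftmost derivation:
  Step 1: S  =>  B B   (applied S -> B B)
  Step 2: B B  =>  b B   (applied B -> b)
  Step 3: b B  =>  b B B   (applied B -> B B)
  Step 4: b B B  =>  b B B B   (applied B -> B B)
  Step 5: b B B B  =>  b b B B   (applied B -> b)
  Step 6: b b B B  =>  b b b B   (applied B -> b)
  Step 7: b b b B  =>  b b b B B   (applied B -> B B)
  Step 8: b b b B B  =>  b b b b B   (applied B -> b)
  Step 9: b b b b B  =>  b b b b B B   (applied B -> B B)
  Step 10: b b b b B B  =>  b b b b B B B   (applied B -> B B)
  Step 11: b b b b B B B  =>  b b b b b B B   (applied B -> b)
  Step 12: b b b b b B B  =>  b b b b b b B   (applied B -> b)
  Step 13: b b b b b b B  =>  b b b b b b B B   (applied B -> B B)
  Step 14: b b b b b b B B  =>  b b b b b b B B B   (applied B -> B B)
  Step 15: b b b b b b B B B  =>  b b b b b b b B B   (applied B -> b)
  Step 16: b b b b b b b B B  =>  b b b b b b b b B   (applied B -> b)
  Step 17: b b b b b b b b B  =>  b b b b b b b b B B   (applied B -> B B)
  Step 18: b b b b b b b b B B  =>  b b b b b b b b b B   (applied B -> b)
  Step 19: b b b b b b b b b B  =>  b b b b b b b b b b   (applied B -> b)
Final yield: b b b b b b b b b b
Total rewrite steps: 19

19


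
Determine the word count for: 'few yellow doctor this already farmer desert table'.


Counting words by splitting on spaces:
  Word 1: 'few'
  Word 2: 'yellow'
  Word 3: 'doctor'
  Word 4: 'this'
  Word 5: 'already'
  Word 6: 'farmer'
  Word 7: 'desert'
  Word 8: 'table'
Total words: 8

8


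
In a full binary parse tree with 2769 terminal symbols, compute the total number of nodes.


Leaf nodes (terminals): 2769
Internal nodes = n - 1 = 2769 - 1 = 2768
Total = leaves + internal = 2769 + 2768 = 5537

5537


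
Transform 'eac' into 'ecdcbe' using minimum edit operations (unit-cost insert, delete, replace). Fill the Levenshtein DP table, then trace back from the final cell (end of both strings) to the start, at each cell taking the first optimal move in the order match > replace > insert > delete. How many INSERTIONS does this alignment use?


Edit distance = 4. Backtracking from cell (3, 6) with preference match > replace > insert > delete,
then listing the resulting alignment 'eac' -> 'ecdcbe' left to right:
  Step 1: keep 'e'
  Step 2: insert 'c' [insertion #1]
  Step 3: replace a->d
  Step 4: keep 'c'
  Step 5: insert 'b' [insertion #2]
  Step 6: insert 'e' [insertion #3]
Total insertions: 3

3


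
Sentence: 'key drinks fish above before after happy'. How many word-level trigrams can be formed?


Word trigrams from [7] words:
  Trigram 1: (key drinks fish)
  Trigram 2: (drinks fish above)
  Trigram 3: (fish above before)
  Trigram 4: (above before after)
  Trigram 5: (before after happy)
Total word trigrams: 7 - 2 = 5

5


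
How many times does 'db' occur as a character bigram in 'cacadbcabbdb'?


Scanning 'cacadbcabbdb' for bigram 'db':
  Position 0: 'ca' -> no
  Position 1: 'ac' -> no
  Position 2: 'ca' -> no
  Position 3: 'ad' -> no
  Position 4: 'db' -> MATCH
  Position 5: 'bc' -> no
  Position 6: 'ca' -> no
  Position 7: 'ab' -> no
  Position 8: 'bb' -> no
  Position 9: 'bd' -> no
  Position 10: 'db' -> MATCH
Total matches: 2

2


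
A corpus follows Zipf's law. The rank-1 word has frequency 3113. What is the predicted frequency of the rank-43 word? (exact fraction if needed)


Zipf's law: freq(rank) = f1 / rank
f1 = 3113, rank = 43
freq = 3113 / 43
GCD(3113, 43) = 1
Simplified: 3113/43

3113/43


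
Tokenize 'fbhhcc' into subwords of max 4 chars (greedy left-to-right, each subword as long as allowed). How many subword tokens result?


'fbhhcc' has 6 characters.
Chunking with max size 4:
  Chunk 1: 'fbhh' (positions 0-3)
  Chunk 2: 'cc' (positions 4-5)
Total chunks: ceil(6 / 4) = 2

2


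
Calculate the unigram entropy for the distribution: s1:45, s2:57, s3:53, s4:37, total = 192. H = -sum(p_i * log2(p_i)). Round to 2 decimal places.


Computing entropy H = -sum(p_i * log2(p_i)):
  s1: p = 45/192 = 0.2344, -p*log2(p) = 0.4906
  s2: p = 57/192 = 0.2969, -p*log2(p) = 0.5201
  s3: p = 53/192 = 0.2760, -p*log2(p) = 0.5126
  s4: p = 37/192 = 0.1927, -p*log2(p) = 0.4578
H = sum of terms = 1.9811
Rounded to 2 decimals: 1.98

1.98


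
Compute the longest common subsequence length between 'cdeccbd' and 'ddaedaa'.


DP table for LCS of 'cdeccbd' and 'ddaedaa':
       d  d  a  e  d  a  a
    0  0  0  0  0  0  0  0
  c 0  0  0  0  0  0  0  0
  d 0  1  1  1  1  1  1  1
  e 0  1  1  1  2  2  2  2
  c 0  1  1  1  2  2  2  2
  c 0  1  1  1  2  2  2  2
  b 0  1  1  1  2  2  2  2
  d 0  1  2  2  2  3  3  3
LCS: 'ded'
LCS length = 3

3


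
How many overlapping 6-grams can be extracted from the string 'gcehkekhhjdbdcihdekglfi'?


String 'gcehkekhhjdbdcihdekglfi' has length L = 23.
Number of overlapping n-grams = L - n + 1
Substituting: 23 - 6 + 1 = 18

18


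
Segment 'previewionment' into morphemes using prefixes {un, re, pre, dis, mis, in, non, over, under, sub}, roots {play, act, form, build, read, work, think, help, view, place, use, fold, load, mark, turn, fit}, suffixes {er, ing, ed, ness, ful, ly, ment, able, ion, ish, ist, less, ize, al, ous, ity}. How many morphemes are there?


Segmenting 'previewionment' against the inventory:
  'pre' -> prefix (morpheme 1)
  'view' -> root (morpheme 2)
  'ion' -> suffix (morpheme 3)
  'ment' -> suffix (morpheme 4)
Total morphemes: 4

4


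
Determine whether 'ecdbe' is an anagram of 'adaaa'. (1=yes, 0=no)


Sort characters of 'ecdbe': 'bcdee'
Sort characters of 'adaaa': 'aaaad'
Sorted forms differ -> they are NOT anagrams
Result: 0

0


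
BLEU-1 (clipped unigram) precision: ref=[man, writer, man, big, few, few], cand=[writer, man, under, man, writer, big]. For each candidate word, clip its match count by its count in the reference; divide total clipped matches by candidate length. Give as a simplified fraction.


Reference word counts: {'big': 1, 'few': 2, 'man': 2, 'writer': 1}
Checking each candidate word (with clipping):
  'writer' -> in reference (ref count 1, used 1/1) -> match (matches: 1)
  'man' -> in reference (ref count 2, used 1/2) -> match (matches: 2)
  'under' -> not in reference -> no match (matches: 2)
  'man' -> in reference (ref count 2, used 2/2) -> match (matches: 3)
  'writer' -> ref count 1 already used up (1/1) -> clipped, no match (matches: 3)
  'big' -> in reference (ref count 1, used 1/1) -> match (matches: 4)
Clipped matches: 4, Candidate length: 6
Precision = 4/6 = 2/3

2/3


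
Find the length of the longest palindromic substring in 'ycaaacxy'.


Scanning 'ycaaacxy' for palindromic substrings.
Substring at positions 1-5: 'caaac'.
Check: reverse('caaac') = 'caaac' -> palindrome confirmed.
Neighbouring characters ('y' / 'x') break symmetry, so it cannot extend further.
No longer palindromic substring exists; longest length = 5

5


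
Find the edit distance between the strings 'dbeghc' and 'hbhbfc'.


Building DP table for s1='dbeghc' (len 6) and s2='hbhbfc' (len 6):
       h  b  h  b  f  c
    0  1  2  3  4  5  6
  d 1  1  2  3  4  5  6
  b 2  2  1  2  3  4  5
  e 3  3  2  2  3  4  5
  g 4  4  3  3  3  4  5
  h 5  4  4  3  4  4  5
  c 6  5  5  4  4  5  4
Edit distance = dp[6][6] = 4

4


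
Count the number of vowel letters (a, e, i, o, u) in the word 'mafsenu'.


Scanning each character of 'mafsenu':
  Position 1: 'm' -> consonant (running count: 0)
  Position 2: 'a' -> vowel (running count: 1)
  Position 3: 'f' -> consonant (running count: 1)
  Position 4: 's' -> consonant (running count: 1)
  Position 5: 'e' -> vowel (running count: 2)
  Position 6: 'n' -> consonant (running count: 2)
  Position 7: 'u' -> vowel (running count: 3)
Total vowels: 3

3


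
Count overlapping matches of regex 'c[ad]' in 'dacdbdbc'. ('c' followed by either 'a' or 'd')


Pattern: c[ad] means 'c' followed by either 'a' or 'd'.
Scanning 'dacdbdbc' position-by-position:
  Pos 0: window 'da' -> no
  Pos 1: window 'ac' -> no
  Pos 2: window 'cd' -> MATCH
  Pos 3: window 'db' -> no
  Pos 4: window 'bd' -> no
  Pos 5: window 'db' -> no
  Pos 6: window 'bc' -> no
  Pos 7: window 'c' -> no
Total matches: 1

1


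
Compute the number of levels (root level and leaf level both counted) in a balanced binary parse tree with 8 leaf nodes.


In a balanced binary tree with n leaves the deepest leaf is ceil(log2(n)) edges below the root,
so counting node levels inclusive of root and leaves gives ceil(log2(n)) + 1 levels.
log2(8) = 3.0000
ceil(3.0000) = 3
levels = 3 + 1 = 4

4


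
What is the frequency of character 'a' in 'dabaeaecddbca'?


Scanning 'dabaeaecddbca' for 'a':
  Position 1: 'a' -> MATCH (count: 1)
  Position 3: 'a' -> MATCH (count: 2)
  Position 5: 'a' -> MATCH (count: 3)
  Position 12: 'a' -> MATCH (count: 4)
Total occurrences of 'a': 4

4


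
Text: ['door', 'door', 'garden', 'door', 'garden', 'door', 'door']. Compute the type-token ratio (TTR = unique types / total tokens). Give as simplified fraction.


Tokens: 7
Unique types: ('door', 'garden') = 2
TTR = 2/7
Already in lowest terms.

2/7


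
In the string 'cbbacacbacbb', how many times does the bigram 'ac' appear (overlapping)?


Scanning 'cbbacacbacbb' for bigram 'ac':
  Position 0: 'cb' -> no
  Position 1: 'bb' -> no
  Position 2: 'ba' -> no
  Position 3: 'ac' -> MATCH
  Position 4: 'ca' -> no
  Position 5: 'ac' -> MATCH
  Position 6: 'cb' -> no
  Position 7: 'ba' -> no
  Position 8: 'ac' -> MATCH
  Position 9: 'cb' -> no
  Position 10: 'bb' -> no
Total matches: 3

3


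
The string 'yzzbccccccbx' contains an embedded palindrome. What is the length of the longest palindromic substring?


Scanning 'yzzbccccccbx' for palindromic substrings.
Substring at positions 3-10: 'bccccccb'.
Check: reverse('bccccccb') = 'bccccccb' -> palindrome confirmed.
Neighbouring characters ('z' / 'x') break symmetry, so it cannot extend further.
No longer palindromic substring exists; longest length = 8

8


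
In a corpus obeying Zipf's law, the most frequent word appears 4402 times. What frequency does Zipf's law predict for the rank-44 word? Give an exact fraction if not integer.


Zipf's law: freq(rank) = f1 / rank
f1 = 4402, rank = 44
freq = 4402 / 44
GCD(4402, 44) = 2
Simplified: 2201/22

2201/22


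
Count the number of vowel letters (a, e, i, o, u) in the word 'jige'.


Scanning each character of 'jige':
  Position 1: 'j' -> consonant (running count: 0)
  Position 2: 'i' -> vowel (running count: 1)
  Position 3: 'g' -> consonant (running count: 1)
  Position 4: 'e' -> vowel (running count: 2)
Total vowels: 2

2


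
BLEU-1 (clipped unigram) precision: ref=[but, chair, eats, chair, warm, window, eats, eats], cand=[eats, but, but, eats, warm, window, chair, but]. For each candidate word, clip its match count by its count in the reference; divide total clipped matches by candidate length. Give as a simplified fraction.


Reference word counts: {'but': 1, 'chair': 2, 'eats': 3, 'warm': 1, 'window': 1}
Checking each candidate word (with clipping):
  'eats' -> in reference (ref count 3, used 1/3) -> match (matches: 1)
  'but' -> in reference (ref count 1, used 1/1) -> match (matches: 2)
  'but' -> ref count 1 already used up (1/1) -> clipped, no match (matches: 2)
  'eats' -> in reference (ref count 3, used 2/3) -> match (matches: 3)
  'warm' -> in reference (ref count 1, used 1/1) -> match (matches: 4)
  'window' -> in reference (ref count 1, used 1/1) -> match (matches: 5)
  'chair' -> in reference (ref count 2, used 1/2) -> match (matches: 6)
  'but' -> ref count 1 already used up (1/1) -> clipped, no match (matches: 6)
Clipped matches: 6, Candidate length: 8
Precision = 6/8 = 3/4

3/4


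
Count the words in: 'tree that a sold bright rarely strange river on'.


Counting words by splitting on spaces:
  Word 1: 'tree'
  Word 2: 'that'
  Word 3: 'a'
  Word 4: 'sold'
  Word 5: 'bright'
  Word 6: 'rarely'
  Word 7: 'strange'
  Word 8: 'river'
  Word 9: 'on'
Total words: 9

9


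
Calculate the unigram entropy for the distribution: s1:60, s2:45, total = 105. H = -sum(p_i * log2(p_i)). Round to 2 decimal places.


Computing entropy H = -sum(p_i * log2(p_i)):
  s1: p = 60/105 = 0.5714, -p*log2(p) = 0.4613
  s2: p = 45/105 = 0.4286, -p*log2(p) = 0.5239
H = sum of terms = 0.9852
Rounded to 2 decimals: 0.99

0.99


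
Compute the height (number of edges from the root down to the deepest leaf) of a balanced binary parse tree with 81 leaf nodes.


In a balanced binary tree with n leaves the deepest leaf is ceil(log2(n)) edges below the root.
log2(81) = 6.3399
ceil(6.3399) = 7
height (edges) = 7

7


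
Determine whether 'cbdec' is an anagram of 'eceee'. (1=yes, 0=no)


Sort characters of 'cbdec': 'bccde'
Sort characters of 'eceee': 'ceeee'
Sorted forms differ -> they are NOT anagrams
Result: 0

0


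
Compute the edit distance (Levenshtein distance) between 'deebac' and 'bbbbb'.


Building DP table for s1='deebac' (len 6) and s2='bbbbb' (len 5):
       b  b  b  b  b
    0  1  2  3  4  5
  d 1  1  2  3  4  5
  e 2  2  2  3  4  5
  e 3  3  3  3  4  5
  b 4  3  3  3  3  4
  a 5  4  4  4  4  4
  c 6  5  5  5  5  5
Edit distance = dp[6][5] = 5

5


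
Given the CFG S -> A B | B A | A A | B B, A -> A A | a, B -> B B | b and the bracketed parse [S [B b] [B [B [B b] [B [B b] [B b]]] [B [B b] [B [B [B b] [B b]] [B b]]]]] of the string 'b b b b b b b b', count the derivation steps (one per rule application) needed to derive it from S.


Every bracketed nonterminal node [X ...] in the tree is produced by exactly one rule application.
Reading the tree off as a leftmost derivation:
  Step 1: S  =>  B B   (applied S -> B B)
  Step 2: B B  =>  b B   (applied B -> b)
  Step 3: b B  =>  b B B   (applied B -> B B)
  Step 4: b B B  =>  b B B B   (applied B -> B B)
  Step 5: b B B B  =>  b b B B   (applied B -> b)
  Step 6: b b B B  =>  b b B B B   (applied B -> B B)
  Step 7: b b B B B  =>  b b b B B   (applied B -> b)
  Step 8: b b b B B  =>  b b b b B   (applied B -> b)
  Step 9: b b b b B  =>  b b b b B B   (applied B -> B B)
  Step 10: b b b b B B  =>  b b b b b B   (applied B -> b)
  Step 11: b b b b b B  =>  b b b b b B B   (applied B -> B B)
  Step 12: b b b b b B B  =>  b b b b b B B B   (applied B -> B B)
  Step 13: b b b b b B B B  =>  b b b b b b B B   (applied B -> b)
  Step 14: b b b b b b B B  =>  b b b b b b b B   (applied B -> b)
  Step 15: b b b b b b b B  =>  b b b b b b b b   (applied B -> b)
Final yield: b b b b b b b b
Total rewrite steps: 15

15


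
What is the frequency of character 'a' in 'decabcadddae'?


Scanning 'decabcadddae' for 'a':
  Position 3: 'a' -> MATCH (count: 1)
  Position 6: 'a' -> MATCH (count: 2)
  Position 10: 'a' -> MATCH (count: 3)
Total occurrences of 'a': 3

3


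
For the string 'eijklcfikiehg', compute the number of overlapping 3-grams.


String 'eijklcfikiehg' has length L = 13.
Number of overlapping n-grams = L - n + 1
Substituting: 13 - 3 + 1 = 11

11


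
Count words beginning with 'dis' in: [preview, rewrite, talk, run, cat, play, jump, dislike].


Checking each word for prefix 'dis':
  'preview' -> no (count: 0)
  'rewrite' -> no (count: 0)
  'talk' -> no (count: 0)
  'run' -> no (count: 0)
  'cat' -> no (count: 0)
  'play' -> no (count: 0)
  'jump' -> no (count: 0)
  'dislike' -> YES, starts with 'dis' (count: 1)
Total with prefix 'dis': 1

1


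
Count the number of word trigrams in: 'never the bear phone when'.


Word trigrams from [5] words:
  Trigram 1: (never the bear)
  Trigram 2: (the bear phone)
  Trigram 3: (bear phone when)
Total word trigrams: 5 - 2 = 3

3


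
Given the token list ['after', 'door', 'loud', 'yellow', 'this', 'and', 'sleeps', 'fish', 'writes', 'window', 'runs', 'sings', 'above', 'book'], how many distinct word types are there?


Listing all tokens and tracking unique types:
  Token 1: 'after' -> NEW (unique so far: 1)
  Token 2: 'door' -> NEW (unique so far: 2)
  Token 3: 'loud' -> NEW (unique so far: 3)
  Token 4: 'yellow' -> NEW (unique so far: 4)
  Token 5: 'this' -> NEW (unique so far: 5)
  Token 6: 'and' -> NEW (unique so far: 6)
  Token 7: 'sleeps' -> NEW (unique so far: 7)
  Token 8: 'fish' -> NEW (unique so far: 8)
  Token 9: 'writes' -> NEW (unique so far: 9)
  Token 10: 'window' -> NEW (unique so far: 10)
  Token 11: 'runs' -> NEW (unique so far: 11)
  Token 12: 'sings' -> NEW (unique so far: 12)
  Token 13: 'above' -> NEW (unique so far: 13)
  Token 14: 'book' -> NEW (unique so far: 14)
Unique types: ('above', 'after', 'and', 'book', 'door', 'fish', 'loud', 'runs', 'sings', 'sleeps', 'this', 'window', 'writes', 'yellow')
Vocabulary size: 14

14


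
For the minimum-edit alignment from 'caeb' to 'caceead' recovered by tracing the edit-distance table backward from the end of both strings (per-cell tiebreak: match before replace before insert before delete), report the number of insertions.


Edit distance = 4. Backtracking from cell (4, 7) with preference match > replace > insert > delete,
then listing the resulting alignment 'caeb' -> 'caceead' left to right:
  Step 1: keep 'c'
  Step 2: keep 'a'
  Step 3: insert 'c' [insertion #1]
  Step 4: insert 'e' [insertion #2]
  Step 5: keep 'e'
  Step 6: insert 'a' [insertion #3]
  Step 7: replace b->d
Total insertions: 3

3


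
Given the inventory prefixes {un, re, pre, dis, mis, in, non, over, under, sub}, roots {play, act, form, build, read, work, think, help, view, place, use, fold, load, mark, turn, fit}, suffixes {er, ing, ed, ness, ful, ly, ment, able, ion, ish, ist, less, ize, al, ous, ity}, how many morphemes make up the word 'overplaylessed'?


Segmenting 'overplaylessed' against the inventory:
  'over' -> prefix (morpheme 1)
  'play' -> root (morpheme 2)
  'less' -> suffix (morpheme 3)
  'ed' -> suffix (morpheme 4)
Total morphemes: 4

4


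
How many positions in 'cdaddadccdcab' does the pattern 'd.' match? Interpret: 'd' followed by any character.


Pattern: d. means 'd' followed by any character.
Scanning 'cdaddadccdcab' position-by-position:
  Pos 0: window 'cd' -> no
  Pos 1: window 'da' -> MATCH
  Pos 2: window 'ad' -> no
  Pos 3: window 'dd' -> MATCH
  Pos 4: window 'da' -> MATCH
  Pos 5: window 'ad' -> no
  Pos 6: window 'dc' -> MATCH
  Pos 7: window 'cc' -> no
  Pos 8: window 'cd' -> no
  Pos 9: window 'dc' -> MATCH
  Pos 10: window 'ca' -> no
  Pos 11: window 'ab' -> no
  Pos 12: window 'b' -> no
Total matches: 5

5


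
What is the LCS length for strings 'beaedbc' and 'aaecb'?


DP table for LCS of 'beaedbc' and 'aaecb':
       a  a  e  c  b
    0  0  0  0  0  0
  b 0  0  0  0  0  1
  e 0  0  0  1  1  1
  a 0  1  1  1  1  1
  e 0  1  1  2  2  2
  d 0  1  1  2  2  2
  b 0  1  1  2  2  3
  c 0  1  1  2  3  3
LCS: 'aeb'
LCS length = 3

3


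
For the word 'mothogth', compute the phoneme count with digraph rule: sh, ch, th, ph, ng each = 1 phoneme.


Parsing 'mothogth' greedily, digraphs first:
  'm' -> consonant phoneme (phonemes so far: 1)
  'o' -> vowel phoneme (phonemes so far: 2)
  'th' -> digraph (1 consonant phoneme) (phonemes so far: 3)
  'o' -> vowel phoneme (phonemes so far: 4)
  'g' -> consonant phoneme (phonemes so far: 5)
  'th' -> digraph (1 consonant phoneme) (phonemes so far: 6)
Total phonemes: 6

6


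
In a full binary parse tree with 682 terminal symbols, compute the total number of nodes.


Leaf nodes (terminals): 682
Internal nodes = n - 1 = 682 - 1 = 681
Total = leaves + internal = 682 + 681 = 1363

1363


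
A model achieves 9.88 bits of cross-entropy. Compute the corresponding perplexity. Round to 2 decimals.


Perplexity formula: PP = 2^H
H = 9.88
PP = 2^9.88
Decompose: 2^9.88 = 2^9 * 2^0.88
2^9 = 512, 2^0.88 ~ 1.8403753
PP ~ 512 * 1.8403753 = 942.2721536
Rounded to 2 decimals: 942.27

942.27


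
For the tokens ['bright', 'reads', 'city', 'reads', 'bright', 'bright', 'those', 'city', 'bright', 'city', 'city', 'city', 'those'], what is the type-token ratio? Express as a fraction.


Tokens: 13
Unique types: ('bright', 'city', 'reads', 'those') = 4
TTR = 4/13
Already in lowest terms.

4/13


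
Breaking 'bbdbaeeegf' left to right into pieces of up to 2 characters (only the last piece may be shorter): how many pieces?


'bbdbaeeegf' has 10 characters.
Chunking with max size 2:
  Chunk 1: 'bb' (positions 0-1)
  Chunk 2: 'db' (positions 2-3)
  Chunk 3: 'ae' (positions 4-5)
  Chunk 4: 'ee' (positions 6-7)
  Chunk 5: 'gf' (positions 8-9)
Total chunks: ceil(10 / 2) = 5

5


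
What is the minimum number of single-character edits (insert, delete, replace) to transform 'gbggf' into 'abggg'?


Building DP table for s1='gbggf' (len 5) and s2='abggg' (len 5):
       a  b  g  g  g
    0  1  2  3  4  5
  g 1  1  2  2  3  4
  b 2  2  1  2  3  4
  g 3  3  2  1  2  3
  g 4  4  3  2  1  2
  f 5  5  4  3  2  2
Edit distance = dp[5][5] = 2

2


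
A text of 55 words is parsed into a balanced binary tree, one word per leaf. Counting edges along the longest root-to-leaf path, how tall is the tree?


In a balanced binary tree with n leaves the deepest leaf is ceil(log2(n)) edges below the root.
log2(55) = 5.7814
ceil(5.7814) = 6
height (edges) = 6

6


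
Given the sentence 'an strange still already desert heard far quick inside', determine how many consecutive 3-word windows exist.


Word trigrams from [9] words:
  Trigram 1: (an strange still)
  Trigram 2: (strange still already)
  Trigram 3: (still already desert)
  Trigram 4: (already desert heard)
  Trigram 5: (desert heard far)
  Trigram 6: (heard far quick)
  Trigram 7: (far quick inside)
Total word trigrams: 9 - 2 = 7

7


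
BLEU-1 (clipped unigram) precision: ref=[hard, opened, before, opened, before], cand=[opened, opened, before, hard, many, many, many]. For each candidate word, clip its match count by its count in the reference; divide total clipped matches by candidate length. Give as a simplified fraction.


Reference word counts: {'before': 2, 'hard': 1, 'opened': 2}
Checking each candidate word (with clipping):
  'opened' -> in reference (ref count 2, used 1/2) -> match (matches: 1)
  'opened' -> in reference (ref count 2, used 2/2) -> match (matches: 2)
  'before' -> in reference (ref count 2, used 1/2) -> match (matches: 3)
  'hard' -> in reference (ref count 1, used 1/1) -> match (matches: 4)
  'many' -> not in reference -> no match (matches: 4)
  'many' -> not in reference -> no match (matches: 4)
  'many' -> not in reference -> no match (matches: 4)
Clipped matches: 4, Candidate length: 7
Precision = 4/7

4/7


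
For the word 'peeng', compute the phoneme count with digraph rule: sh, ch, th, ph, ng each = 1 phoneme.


Parsing 'peeng' greedily, digraphs first:
  'p' -> consonant phoneme (phonemes so far: 1)
  'e' -> vowel phoneme (phonemes so far: 2)
  'e' -> vowel phoneme (phonemes so far: 3)
  'ng' -> digraph (1 consonant phoneme) (phonemes so far: 4)
Total phonemes: 4

4


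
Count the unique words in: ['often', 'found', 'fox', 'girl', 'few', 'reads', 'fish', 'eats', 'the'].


Listing all tokens and tracking unique types:
  Token 1: 'often' -> NEW (unique so far: 1)
  Token 2: 'found' -> NEW (unique so far: 2)
  Token 3: 'fox' -> NEW (unique so far: 3)
  Token 4: 'girl' -> NEW (unique so far: 4)
  Token 5: 'few' -> NEW (unique so far: 5)
  Token 6: 'reads' -> NEW (unique so far: 6)
  Token 7: 'fish' -> NEW (unique so far: 7)
  Token 8: 'eats' -> NEW (unique so far: 8)
  Token 9: 'the' -> NEW (unique so far: 9)
Unique types: ('eats', 'few', 'fish', 'found', 'fox', 'girl', 'often', 'reads', 'the')
Vocabulary size: 9

9


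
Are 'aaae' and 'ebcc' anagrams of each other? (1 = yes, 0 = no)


Sort characters of 'aaae': 'aaae'
Sort characters of 'ebcc': 'bcce'
Sorted forms differ -> they are NOT anagrams
Result: 0

0


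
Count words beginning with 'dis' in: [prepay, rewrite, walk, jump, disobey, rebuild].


Checking each word for prefix 'dis':
  'prepay' -> no (count: 0)
  'rewrite' -> no (count: 0)
  'walk' -> no (count: 0)
  'jump' -> no (count: 0)
  'disobey' -> YES, starts with 'dis' (count: 1)
  'rebuild' -> no (count: 1)
Total with prefix 'dis': 1

1


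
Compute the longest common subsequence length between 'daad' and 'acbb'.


DP table for LCS of 'daad' and 'acbb':
       a  c  b  b
    0  0  0  0  0
  d 0  0  0  0  0
  a 0  1  1  1  1
  a 0  1  1  1  1
  d 0  1  1  1  1
LCS: 'a'
LCS length = 1

1


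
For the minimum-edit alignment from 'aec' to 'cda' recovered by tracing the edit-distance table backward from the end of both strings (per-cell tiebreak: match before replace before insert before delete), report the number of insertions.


Edit distance = 3. Backtracking from cell (3, 3) with preference match > replace > insert > delete,
then listing the resulting alignment 'aec' -> 'cda' left to right:
  Step 1: replace a->c
  Step 2: replace e->d
  Step 3: replace c->a
Total insertions: 0

0


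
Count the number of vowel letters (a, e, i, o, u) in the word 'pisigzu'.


Scanning each character of 'pisigzu':
  Position 1: 'p' -> consonant (running count: 0)
  Position 2: 'i' -> vowel (running count: 1)
  Position 3: 's' -> consonant (running count: 1)
  Position 4: 'i' -> vowel (running count: 2)
  Position 5: 'g' -> consonant (running count: 2)
  Position 6: 'z' -> consonant (running count: 2)
  Position 7: 'u' -> vowel (running count: 3)
Total vowels: 3

3


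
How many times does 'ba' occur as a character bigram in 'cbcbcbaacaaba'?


Scanning 'cbcbcbaacaaba' for bigram 'ba':
  Position 0: 'cb' -> no
  Position 1: 'bc' -> no
  Position 2: 'cb' -> no
  Position 3: 'bc' -> no
  Position 4: 'cb' -> no
  Position 5: 'ba' -> MATCH
  Position 6: 'aa' -> no
  Position 7: 'ac' -> no
  Position 8: 'ca' -> no
  Position 9: 'aa' -> no
  Position 10: 'ab' -> no
  Position 11: 'ba' -> MATCH
Total matches: 2

2


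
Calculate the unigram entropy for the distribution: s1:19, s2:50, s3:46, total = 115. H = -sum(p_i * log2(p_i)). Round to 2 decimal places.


Computing entropy H = -sum(p_i * log2(p_i)):
  s1: p = 19/115 = 0.1652, -p*log2(p) = 0.4292
  s2: p = 50/115 = 0.4348, -p*log2(p) = 0.5224
  s3: p = 46/115 = 0.4000, -p*log2(p) = 0.5288
H = sum of terms = 1.4804
Rounded to 2 decimals: 1.48

1.48


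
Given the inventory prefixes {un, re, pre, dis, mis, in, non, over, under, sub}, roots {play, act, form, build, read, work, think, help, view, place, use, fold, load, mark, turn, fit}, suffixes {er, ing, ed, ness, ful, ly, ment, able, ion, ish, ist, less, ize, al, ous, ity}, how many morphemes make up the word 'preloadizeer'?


Segmenting 'preloadizeer' against the inventory:
  'pre' -> prefix (morpheme 1)
  'load' -> root (morpheme 2)
  'ize' -> suffix (morpheme 3)
  'er' -> suffix (morpheme 4)
Total morphemes: 4

4


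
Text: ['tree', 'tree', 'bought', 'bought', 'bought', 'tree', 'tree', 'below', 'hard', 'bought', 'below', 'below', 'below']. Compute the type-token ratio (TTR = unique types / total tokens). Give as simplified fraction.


Tokens: 13
Unique types: ('below', 'bought', 'hard', 'tree') = 4
TTR = 4/13
Already in lowest terms.

4/13


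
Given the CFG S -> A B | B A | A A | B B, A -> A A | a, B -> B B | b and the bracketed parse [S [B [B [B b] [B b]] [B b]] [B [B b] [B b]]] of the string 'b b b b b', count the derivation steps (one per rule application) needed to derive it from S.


Every bracketed nonterminal node [X ...] in the tree is produced by exactly one rule application.
Reading the tree off as a leftmost derivation:
  Step 1: S  =>  B B   (applied S -> B B)
  Step 2: B B  =>  B B B   (applied B -> B B)
  Step 3: B B B  =>  B B B B   (applied B -> B B)
  Step 4: B B B B  =>  b B B B   (applied B -> b)
  Step 5: b B B B  =>  b b B B   (applied B -> b)
  Step 6: b b B B  =>  b b b B   (applied B -> b)
  Step 7: b b b B  =>  b b b B B   (applied B -> B B)
  Step 8: b b b B B  =>  b b b b B   (applied B -> b)
  Step 9: b b b b B  =>  b b b b b   (applied B -> b)
Final yield: b b b b b
Total rewrite steps: 9

9


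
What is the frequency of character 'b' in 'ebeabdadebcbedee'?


Scanning 'ebeabdadebcbedee' for 'b':
  Position 1: 'b' -> MATCH (count: 1)
  Position 4: 'b' -> MATCH (count: 2)
  Position 9: 'b' -> MATCH (count: 3)
  Position 11: 'b' -> MATCH (count: 4)
Total occurrences of 'b': 4

4


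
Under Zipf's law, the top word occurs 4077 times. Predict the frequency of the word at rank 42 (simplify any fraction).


Zipf's law: freq(rank) = f1 / rank
f1 = 4077, rank = 42
freq = 4077 / 42
GCD(4077, 42) = 3
Simplified: 1359/14

1359/14


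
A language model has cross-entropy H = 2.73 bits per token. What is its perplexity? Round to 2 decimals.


Perplexity formula: PP = 2^H
H = 2.73
PP = 2^2.73
Decompose: 2^2.73 = 2^2 * 2^0.73
2^2 = 4, 2^0.73 ~ 1.6586391
PP ~ 4 * 1.6586391 = 6.6345564
Rounded to 2 decimals: 6.63

6.63


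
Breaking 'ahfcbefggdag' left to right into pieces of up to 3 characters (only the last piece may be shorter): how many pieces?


'ahfcbefggdag' has 12 characters.
Chunking with max size 3:
  Chunk 1: 'ahf' (positions 0-2)
  Chunk 2: 'cbe' (positions 3-5)
  Chunk 3: 'fgg' (positions 6-8)
  Chunk 4: 'dag' (positions 9-11)
Total chunks: ceil(12 / 3) = 4

4


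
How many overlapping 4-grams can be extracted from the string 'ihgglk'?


String 'ihgglk' has length L = 6.
Number of overlapping n-grams = L - n + 1
Substituting: 6 - 4 + 1 = 3

3


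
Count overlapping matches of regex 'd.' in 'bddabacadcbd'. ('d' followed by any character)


Pattern: d. means 'd' followed by any character.
Scanning 'bddabacadcbd' position-by-position:
  Pos 0: window 'bd' -> no
  Pos 1: window 'dd' -> MATCH
  Pos 2: window 'da' -> MATCH
  Pos 3: window 'ab' -> no
  Pos 4: window 'ba' -> no
  Pos 5: window 'ac' -> no
  Pos 6: window 'ca' -> no
  Pos 7: window 'ad' -> no
  Pos 8: window 'dc' -> MATCH
  Pos 9: window 'cb' -> no
  Pos 10: window 'bd' -> no
  Pos 11: window 'd' -> no
Total matches: 3

3


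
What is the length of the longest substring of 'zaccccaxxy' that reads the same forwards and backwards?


Scanning 'zaccccaxxy' for palindromic substrings.
Substring at positions 1-6: 'acccca'.
Check: reverse('acccca') = 'acccca' -> palindrome confirmed.
Neighbouring characters ('z' / 'x') break symmetry, so it cannot extend further.
No longer palindromic substring exists; longest length = 6

6


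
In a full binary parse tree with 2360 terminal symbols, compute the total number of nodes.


Leaf nodes (terminals): 2360
Internal nodes = n - 1 = 2360 - 1 = 2359
Total = leaves + internal = 2360 + 2359 = 4719

4719


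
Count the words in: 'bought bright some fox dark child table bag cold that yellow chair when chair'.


Counting words by splitting on spaces:
  Word 1: 'bought'
  Word 2: 'bright'
  Word 3: 'some'
  Word 4: 'fox'
  Word 5: 'dark'
  Word 6: 'child'
  Word 7: 'table'
  Word 8: 'bag'
  Word 9: 'cold'
  Word 10: 'that'
  Word 11: 'yellow'
  Word 12: 'chair'
  Word 13: 'when'
  Word 14: 'chair'
Total words: 14

14


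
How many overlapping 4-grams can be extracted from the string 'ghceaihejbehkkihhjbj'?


String 'ghceaihejbehkkihhjbj' has length L = 20.
Number of overlapping n-grams = L - n + 1
Substituting: 20 - 4 + 1 = 17

17


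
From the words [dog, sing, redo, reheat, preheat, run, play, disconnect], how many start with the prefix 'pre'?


Checking each word for prefix 'pre':
  'dog' -> no (count: 0)
  'sing' -> no (count: 0)
  'redo' -> no (count: 0)
  'reheat' -> no (count: 0)
  'preheat' -> YES, starts with 'pre' (count: 1)
  'run' -> no (count: 1)
  'play' -> no (count: 1)
  'disconnect' -> no (count: 1)
Total with prefix 'pre': 1

1


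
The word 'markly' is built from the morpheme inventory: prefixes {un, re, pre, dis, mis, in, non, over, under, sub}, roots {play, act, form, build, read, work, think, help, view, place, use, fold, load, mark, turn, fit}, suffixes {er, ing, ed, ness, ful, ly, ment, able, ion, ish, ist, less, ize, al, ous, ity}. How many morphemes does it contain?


Segmenting 'markly' against the inventory:
  'mark' -> root (morpheme 1)
  'ly' -> suffix (morpheme 2)
Total morphemes: 2

2


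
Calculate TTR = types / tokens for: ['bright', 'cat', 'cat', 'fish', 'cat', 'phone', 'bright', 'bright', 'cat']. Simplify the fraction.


Tokens: 9
Unique types: ('bright', 'cat', 'fish', 'phone') = 4
TTR = 4/9
Already in lowest terms.

4/9


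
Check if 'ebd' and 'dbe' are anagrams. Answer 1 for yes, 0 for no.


Sort characters of 'ebd': 'bde'
Sort characters of 'dbe': 'bde'
Sorted forms match -> they ARE anagrams
Result: 1

1


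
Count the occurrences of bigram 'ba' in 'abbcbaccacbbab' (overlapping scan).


Scanning 'abbcbaccacbbab' for bigram 'ba':
  Position 0: 'ab' -> no
  Position 1: 'bb' -> no
  Position 2: 'bc' -> no
  Position 3: 'cb' -> no
  Position 4: 'ba' -> MATCH
  Position 5: 'ac' -> no
  Position 6: 'cc' -> no
  Position 7: 'ca' -> no
  Position 8: 'ac' -> no
  Position 9: 'cb' -> no
  Position 10: 'bb' -> no
  Position 11: 'ba' -> MATCH
  Position 12: 'ab' -> no
Total matches: 2

2


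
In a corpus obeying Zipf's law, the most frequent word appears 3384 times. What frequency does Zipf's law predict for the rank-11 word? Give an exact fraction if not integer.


Zipf's law: freq(rank) = f1 / rank
f1 = 3384, rank = 11
freq = 3384 / 11
GCD(3384, 11) = 1
Simplified: 3384/11

3384/11


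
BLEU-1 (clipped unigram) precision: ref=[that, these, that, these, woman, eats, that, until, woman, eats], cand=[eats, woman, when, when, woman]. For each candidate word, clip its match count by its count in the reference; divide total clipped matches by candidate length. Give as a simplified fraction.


Reference word counts: {'eats': 2, 'that': 3, 'these': 2, 'until': 1, 'woman': 2}
Checking each candidate word (with clipping):
  'eats' -> in reference (ref count 2, used 1/2) -> match (matches: 1)
  'woman' -> in reference (ref count 2, used 1/2) -> match (matches: 2)
  'when' -> not in reference -> no match (matches: 2)
  'when' -> not in reference -> no match (matches: 2)
  'woman' -> in reference (ref count 2, used 2/2) -> match (matches: 3)
Clipped matches: 3, Candidate length: 5
Precision = 3/5

3/5


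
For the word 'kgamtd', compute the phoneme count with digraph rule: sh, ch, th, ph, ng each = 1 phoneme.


Parsing 'kgamtd' greedily, digraphs first:
  'k' -> consonant phoneme (phonemes so far: 1)
  'g' -> consonant phoneme (phonemes so far: 2)
  'a' -> vowel phoneme (phonemes so far: 3)
  'm' -> consonant phoneme (phonemes so far: 4)
  't' -> consonant phoneme (phonemes so far: 5)
  'd' -> consonant phoneme (phonemes so far: 6)
Total phonemes: 6

6
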